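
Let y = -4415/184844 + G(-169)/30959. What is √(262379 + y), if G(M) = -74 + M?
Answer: √2148095538391124504108443/2861292698 ≈ 512.23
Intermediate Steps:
y = -181601077/5722585396 (y = -4415/184844 + (-74 - 169)/30959 = -4415*1/184844 - 243*1/30959 = -4415/184844 - 243/30959 = -181601077/5722585396 ≈ -0.031734)
√(262379 + y) = √(262379 - 181601077/5722585396) = √(1501486052016007/5722585396) = √2148095538391124504108443/2861292698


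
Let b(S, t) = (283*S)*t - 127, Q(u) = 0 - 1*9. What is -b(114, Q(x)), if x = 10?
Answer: 290485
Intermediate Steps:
Q(u) = -9 (Q(u) = 0 - 9 = -9)
b(S, t) = -127 + 283*S*t (b(S, t) = 283*S*t - 127 = -127 + 283*S*t)
-b(114, Q(x)) = -(-127 + 283*114*(-9)) = -(-127 - 290358) = -1*(-290485) = 290485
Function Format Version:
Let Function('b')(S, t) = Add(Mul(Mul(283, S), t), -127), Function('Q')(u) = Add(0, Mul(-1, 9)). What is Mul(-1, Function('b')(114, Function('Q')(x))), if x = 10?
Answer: 290485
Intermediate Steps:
Function('Q')(u) = -9 (Function('Q')(u) = Add(0, -9) = -9)
Function('b')(S, t) = Add(-127, Mul(283, S, t)) (Function('b')(S, t) = Add(Mul(283, S, t), -127) = Add(-127, Mul(283, S, t)))
Mul(-1, Function('b')(114, Function('Q')(x))) = Mul(-1, Add(-127, Mul(283, 114, -9))) = Mul(-1, Add(-127, -290358)) = Mul(-1, -290485) = 290485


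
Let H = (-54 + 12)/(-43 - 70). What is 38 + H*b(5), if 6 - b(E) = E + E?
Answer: 4126/113 ≈ 36.513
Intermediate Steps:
b(E) = 6 - 2*E (b(E) = 6 - (E + E) = 6 - 2*E)
H = 42/113 (H = -42/(-113) = -42*(-1/113) = 42/113 ≈ 0.37168)
38 + H*b(5) = 38 + 42*(6 - 2*5)/113 = 38 + 42*(6 - 10)/113 = 38 + (42/113)*(-4) = 38 - 168/113 = 4126/113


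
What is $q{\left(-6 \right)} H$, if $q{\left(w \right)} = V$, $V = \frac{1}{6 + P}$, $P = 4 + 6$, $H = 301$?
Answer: $\frac{301}{16} \approx 18.813$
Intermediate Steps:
$P = 10$
$V = \frac{1}{16}$ ($V = \frac{1}{6 + 10} = \frac{1}{16} \approx 0.0625$)
$q{\left(w \right)} = \frac{1}{16}$
$q{\left(-6 \right)} H = \frac{1}{16} \cdot 301 = \frac{301}{16}$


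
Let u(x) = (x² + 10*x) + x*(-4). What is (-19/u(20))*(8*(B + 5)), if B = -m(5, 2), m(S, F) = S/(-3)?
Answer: -76/39 ≈ -1.9487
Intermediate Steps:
u(x) = x² + 6*x (u(x) = (x² + 10*x) - 4*x = x² + 6*x)
m(S, F) = -S/3 (m(S, F) = S*(-⅓) = -S/3)
B = 5/3 (B = -(-1)*5/3 = -1*(-5/3) = 5/3 ≈ 1.6667)
(-19/u(20))*(8*(B + 5)) = (-19*1/(20*(6 + 20)))*(8*(5/3 + 5)) = (-19/(20*26))*(8*(20/3)) = -19/520*(160/3) = -19*1/520*(160/3) = -19/520*160/3 = -76/39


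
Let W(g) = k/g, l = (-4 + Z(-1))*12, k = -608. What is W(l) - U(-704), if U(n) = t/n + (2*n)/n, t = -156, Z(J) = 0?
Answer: 5515/528 ≈ 10.445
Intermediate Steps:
U(n) = 2 - 156/n (U(n) = -156/n + (2*n)/n = -156/n + 2 = 2 - 156/n)
l = -48 (l = (-4 + 0)*12 = -4*12 = -48)
W(g) = -608/g
W(l) - U(-704) = -608/(-48) - (2 - 156/(-704)) = -608*(-1/48) - (2 - 156*(-1/704)) = 38/3 - (2 + 39/176) = 38/3 - 1*391/176 = 38/3 - 391/176 = 5515/528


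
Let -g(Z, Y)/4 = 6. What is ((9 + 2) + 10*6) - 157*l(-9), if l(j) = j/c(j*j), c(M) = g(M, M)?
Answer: 97/8 ≈ 12.125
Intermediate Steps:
g(Z, Y) = -24 (g(Z, Y) = -4*6 = -24)
c(M) = -24
l(j) = -j/24 (l(j) = j/(-24) = j*(-1/24) = -j/24)
((9 + 2) + 10*6) - 157*l(-9) = ((9 + 2) + 10*6) - (-157)*(-9)/24 = (11 + 60) - 157*3/8 = 71 - 471/8 = 97/8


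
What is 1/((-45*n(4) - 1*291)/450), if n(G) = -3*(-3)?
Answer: -75/116 ≈ -0.64655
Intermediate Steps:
n(G) = 9
1/((-45*n(4) - 1*291)/450) = 1/((-45*9 - 1*291)/450) = 1/((-405 - 291)*(1/450)) = 1/(-696*1/450) = 1/(-116/75) = -75/116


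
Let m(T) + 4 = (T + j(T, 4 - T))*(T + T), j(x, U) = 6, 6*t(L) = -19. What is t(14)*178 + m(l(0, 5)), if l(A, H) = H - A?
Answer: -1373/3 ≈ -457.67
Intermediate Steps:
t(L) = -19/6 (t(L) = (1/6)*(-19) = -19/6)
m(T) = -4 + 2*T*(6 + T) (m(T) = -4 + (T + 6)*(T + T) = -4 + (6 + T)*(2*T) = -4 + 2*T*(6 + T))
t(14)*178 + m(l(0, 5)) = -19/6*178 + (-4 + 2*(5 - 1*0)**2 + 12*(5 - 1*0)) = -1691/3 + (-4 + 2*(5 + 0)**2 + 12*(5 + 0)) = -1691/3 + (-4 + 2*5**2 + 12*5) = -1691/3 + (-4 + 2*25 + 60) = -1691/3 + (-4 + 50 + 60) = -1691/3 + 106 = -1373/3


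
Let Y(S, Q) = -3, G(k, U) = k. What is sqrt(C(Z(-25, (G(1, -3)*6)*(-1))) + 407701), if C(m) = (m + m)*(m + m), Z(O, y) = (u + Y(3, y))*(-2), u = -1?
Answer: sqrt(407957) ≈ 638.71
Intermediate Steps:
Z(O, y) = 8 (Z(O, y) = (-1 - 3)*(-2) = -4*(-2) = 8)
C(m) = 4*m**2 (C(m) = (2*m)*(2*m) = 4*m**2)
sqrt(C(Z(-25, (G(1, -3)*6)*(-1))) + 407701) = sqrt(4*8**2 + 407701) = sqrt(4*64 + 407701) = sqrt(256 + 407701) = sqrt(407957)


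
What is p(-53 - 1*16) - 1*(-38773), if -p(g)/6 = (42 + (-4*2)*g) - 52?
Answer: 35521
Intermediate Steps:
p(g) = 60 + 48*g (p(g) = -6*((42 + (-4*2)*g) - 52) = -6*((42 - 8*g) - 52) = -6*(-10 - 8*g) = 60 + 48*g)
p(-53 - 1*16) - 1*(-38773) = (60 + 48*(-53 - 1*16)) - 1*(-38773) = (60 + 48*(-53 - 16)) + 38773 = (60 + 48*(-69)) + 38773 = (60 - 3312) + 38773 = -3252 + 38773 = 35521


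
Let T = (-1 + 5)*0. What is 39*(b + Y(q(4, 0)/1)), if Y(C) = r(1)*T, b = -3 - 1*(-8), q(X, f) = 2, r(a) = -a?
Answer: 195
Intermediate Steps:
T = 0 (T = 4*0 = 0)
b = 5 (b = -3 + 8 = 5)
Y(C) = 0 (Y(C) = -1*1*0 = -1*0 = 0)
39*(b + Y(q(4, 0)/1)) = 39*(5 + 0) = 39*5 = 195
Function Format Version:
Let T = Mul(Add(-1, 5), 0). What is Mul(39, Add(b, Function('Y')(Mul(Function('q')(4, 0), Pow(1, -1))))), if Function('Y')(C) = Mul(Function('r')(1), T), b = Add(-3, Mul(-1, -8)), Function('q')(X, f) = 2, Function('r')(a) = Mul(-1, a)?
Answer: 195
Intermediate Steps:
T = 0 (T = Mul(4, 0) = 0)
b = 5 (b = Add(-3, 8) = 5)
Function('Y')(C) = 0 (Function('Y')(C) = Mul(Mul(-1, 1), 0) = Mul(-1, 0) = 0)
Mul(39, Add(b, Function('Y')(Mul(Function('q')(4, 0), Pow(1, -1))))) = Mul(39, Add(5, 0)) = Mul(39, 5) = 195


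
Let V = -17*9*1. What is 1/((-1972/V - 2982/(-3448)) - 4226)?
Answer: -15516/65357213 ≈ -0.00023740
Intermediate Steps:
V = -153 (V = -153*1 = -153)
1/((-1972/V - 2982/(-3448)) - 4226) = 1/((-1972/(-153) - 2982/(-3448)) - 4226) = 1/((-1972*(-1/153) - 2982*(-1/3448)) - 4226) = 1/((116/9 + 1491/1724) - 4226) = 1/(213403/15516 - 4226) = 1/(-65357213/15516) = -15516/65357213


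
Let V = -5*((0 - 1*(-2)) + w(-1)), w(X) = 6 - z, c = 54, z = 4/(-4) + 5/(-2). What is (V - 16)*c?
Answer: -3969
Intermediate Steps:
z = -7/2 (z = 4*(-¼) + 5*(-½) = -1 - 5/2 = -7/2 ≈ -3.5000)
w(X) = 19/2 (w(X) = 6 - 1*(-7/2) = 6 + 7/2 = 19/2)
V = -115/2 (V = -5*((0 - 1*(-2)) + 19/2) = -5*((0 + 2) + 19/2) = -5*(2 + 19/2) = -5*23/2 = -115/2 ≈ -57.500)
(V - 16)*c = (-115/2 - 16)*54 = -147/2*54 = -3969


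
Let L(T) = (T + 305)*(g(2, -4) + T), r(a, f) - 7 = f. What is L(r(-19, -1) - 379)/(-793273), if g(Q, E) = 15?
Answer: -24344/793273 ≈ -0.030688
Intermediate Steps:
r(a, f) = 7 + f
L(T) = (15 + T)*(305 + T) (L(T) = (T + 305)*(15 + T) = (305 + T)*(15 + T) = (15 + T)*(305 + T))
L(r(-19, -1) - 379)/(-793273) = (4575 + ((7 - 1) - 379)**2 + 320*((7 - 1) - 379))/(-793273) = (4575 + (6 - 379)**2 + 320*(6 - 379))*(-1/793273) = (4575 + (-373)**2 + 320*(-373))*(-1/793273) = (4575 + 139129 - 119360)*(-1/793273) = 24344*(-1/793273) = -24344/793273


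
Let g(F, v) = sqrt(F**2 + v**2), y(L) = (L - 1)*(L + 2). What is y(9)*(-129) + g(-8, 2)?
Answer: -11352 + 2*sqrt(17) ≈ -11344.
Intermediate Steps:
y(L) = (-1 + L)*(2 + L)
y(9)*(-129) + g(-8, 2) = (-2 + 9 + 9**2)*(-129) + sqrt((-8)**2 + 2**2) = (-2 + 9 + 81)*(-129) + sqrt(64 + 4) = 88*(-129) + sqrt(68) = -11352 + 2*sqrt(17)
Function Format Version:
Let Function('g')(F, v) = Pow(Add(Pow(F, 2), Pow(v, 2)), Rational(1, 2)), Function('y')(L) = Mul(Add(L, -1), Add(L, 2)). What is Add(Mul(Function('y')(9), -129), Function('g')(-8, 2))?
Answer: Add(-11352, Mul(2, Pow(17, Rational(1, 2)))) ≈ -11344.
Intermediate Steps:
Function('y')(L) = Mul(Add(-1, L), Add(2, L))
Add(Mul(Function('y')(9), -129), Function('g')(-8, 2)) = Add(Mul(Add(-2, 9, Pow(9, 2)), -129), Pow(Add(Pow(-8, 2), Pow(2, 2)), Rational(1, 2))) = Add(Mul(Add(-2, 9, 81), -129), Pow(Add(64, 4), Rational(1, 2))) = Add(Mul(88, -129), Pow(68, Rational(1, 2))) = Add(-11352, Mul(2, Pow(17, Rational(1, 2))))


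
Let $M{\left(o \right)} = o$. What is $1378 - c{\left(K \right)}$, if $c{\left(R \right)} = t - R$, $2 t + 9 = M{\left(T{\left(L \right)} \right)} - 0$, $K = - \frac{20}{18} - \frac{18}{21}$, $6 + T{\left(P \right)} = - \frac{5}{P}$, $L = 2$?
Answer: $\frac{348965}{252} \approx 1384.8$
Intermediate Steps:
$T{\left(P \right)} = -6 - \frac{5}{P}$
$K = - \frac{124}{63}$ ($K = \left(-20\right) \frac{1}{18} - \frac{6}{7} = - \frac{10}{9} - \frac{6}{7} = - \frac{124}{63} \approx -1.9683$)
$t = - \frac{35}{4}$ ($t = - \frac{9}{2} + \frac{\left(-6 - \frac{5}{2}\right) - 0}{2} = - \frac{9}{2} + \frac{\left(-6 - \frac{5}{2}\right) + 0}{2} = - \frac{9}{2} + \frac{- \frac{17}{2} + 0}{2} = - \frac{9}{2} + \frac{1}{2} \left(- \frac{17}{2}\right) = - \frac{9}{2} - \frac{17}{4} = - \frac{35}{4} \approx -8.75$)
$c{\left(R \right)} = - \frac{35}{4} - R$
$1378 - c{\left(K \right)} = 1378 - \left(- \frac{35}{4} - - \frac{124}{63}\right) = 1378 - \left(- \frac{35}{4} + \frac{124}{63}\right) = 1378 - - \frac{1709}{252} = 1378 + \frac{1709}{252} = \frac{348965}{252}$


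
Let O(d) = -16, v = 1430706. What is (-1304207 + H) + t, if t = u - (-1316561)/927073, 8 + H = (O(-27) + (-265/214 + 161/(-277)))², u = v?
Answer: 413099215928107561913/3257624463601732 ≈ 1.2681e+5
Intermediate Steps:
u = 1430706
H = 1087673427977/3513881284 (H = -8 + (-16 + (-265/214 + 161/(-277)))² = -8 + (-16 + (-265*1/214 + 161*(-1/277)))² = -8 + (-16 + (-265/214 - 161/277))² = -8 + (-16 - 107859/59278)² = -8 + (-1056307/59278)² = -8 + 1115784478249/3513881284 = 1087673427977/3513881284 ≈ 309.54)
t = 1326370220099/927073 (t = 1430706 - (-1316561)/927073 = 1430706 - 1*(-1316561/927073) = 1430706 + 1316561/927073 = 1326370220099/927073 ≈ 1.4307e+6)
(-1304207 + H) + t = (-1304207 + 1087673427977/3513881284) + 1326370220099/927073 = -4581740894333811/3513881284 + 1326370220099/927073 = 413099215928107561913/3257624463601732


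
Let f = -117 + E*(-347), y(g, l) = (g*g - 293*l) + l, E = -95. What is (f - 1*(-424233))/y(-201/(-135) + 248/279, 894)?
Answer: -925589025/528610751 ≈ -1.7510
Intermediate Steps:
y(g, l) = g² - 292*l (y(g, l) = (g² - 293*l) + l = g² - 292*l)
f = 32848 (f = -117 - 95*(-347) = -117 + 32965 = 32848)
(f - 1*(-424233))/y(-201/(-135) + 248/279, 894) = (32848 - 1*(-424233))/((-201/(-135) + 248/279)² - 292*894) = (32848 + 424233)/((-201*(-1/135) + 248*(1/279))² - 261048) = 457081/((67/45 + 8/9)² - 261048) = 457081/((107/45)² - 261048) = 457081/(11449/2025 - 261048) = 457081/(-528610751/2025) = 457081*(-2025/528610751) = -925589025/528610751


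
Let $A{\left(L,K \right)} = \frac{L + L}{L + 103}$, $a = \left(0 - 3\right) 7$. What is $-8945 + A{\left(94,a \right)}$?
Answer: $- \frac{1761977}{197} \approx -8944.0$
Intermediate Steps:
$a = -21$ ($a = \left(-3\right) 7 = -21$)
$A{\left(L,K \right)} = \frac{2 L}{103 + L}$
$-8945 + A{\left(94,a \right)} = -8945 + 2 \cdot 94 \frac{1}{103 + 94} = -8945 + 2 \cdot 94 \cdot \frac{1}{197} = -8945 + \frac{188}{197} = - \frac{1761977}{197}$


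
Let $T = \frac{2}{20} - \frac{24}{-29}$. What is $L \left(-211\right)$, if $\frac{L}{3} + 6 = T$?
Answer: $\frac{931143}{290} \approx 3210.8$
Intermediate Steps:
$T = \frac{269}{290}$ ($T = 2 \cdot \frac{1}{20} - - \frac{24}{29} = \frac{1}{10} + \frac{24}{29} = \frac{269}{290} \approx 0.92759$)
$L = - \frac{4413}{290}$ ($L = -18 + 3 \cdot \frac{269}{290} = -18 + \frac{807}{290} = - \frac{4413}{290} \approx -15.217$)
$L \left(-211\right) = \left(- \frac{4413}{290}\right) \left(-211\right) = \frac{931143}{290}$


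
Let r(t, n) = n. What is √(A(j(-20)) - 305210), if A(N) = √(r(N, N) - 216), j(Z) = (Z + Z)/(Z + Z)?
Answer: √(-305210 + I*√215) ≈ 0.01 + 552.46*I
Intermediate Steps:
j(Z) = 1 (j(Z) = (2*Z)/((2*Z)) = (2*Z)*(1/(2*Z)) = 1)
A(N) = √(-216 + N) (A(N) = √(N - 216) = √(-216 + N))
√(A(j(-20)) - 305210) = √(√(-216 + 1) - 305210) = √(√(-215) - 305210) = √(I*√215 - 305210) = √(-305210 + I*√215)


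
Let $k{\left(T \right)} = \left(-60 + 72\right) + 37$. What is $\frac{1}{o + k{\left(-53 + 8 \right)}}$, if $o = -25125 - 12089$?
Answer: $- \frac{1}{37165} \approx -2.6907 \cdot 10^{-5}$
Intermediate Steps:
$o = -37214$
$k{\left(T \right)} = 49$ ($k{\left(T \right)} = 12 + 37 = 49$)
$\frac{1}{o + k{\left(-53 + 8 \right)}} = \frac{1}{-37214 + 49} = \frac{1}{-37165} = - \frac{1}{37165}$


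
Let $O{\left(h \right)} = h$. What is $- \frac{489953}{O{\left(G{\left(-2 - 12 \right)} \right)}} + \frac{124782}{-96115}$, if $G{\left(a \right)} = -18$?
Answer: $\frac{47089586519}{1730070} \approx 27218.0$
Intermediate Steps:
$- \frac{489953}{O{\left(G{\left(-2 - 12 \right)} \right)}} + \frac{124782}{-96115} = - \frac{489953}{-18} + \frac{124782}{-96115} = \left(-489953\right) \left(- \frac{1}{18}\right) + 124782 \left(- \frac{1}{96115}\right) = \frac{489953}{18} - \frac{124782}{96115} = \frac{47089586519}{1730070}$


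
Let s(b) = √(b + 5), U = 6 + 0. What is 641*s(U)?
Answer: 641*√11 ≈ 2126.0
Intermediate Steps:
U = 6
s(b) = √(5 + b)
641*s(U) = 641*√(5 + 6) = 641*√11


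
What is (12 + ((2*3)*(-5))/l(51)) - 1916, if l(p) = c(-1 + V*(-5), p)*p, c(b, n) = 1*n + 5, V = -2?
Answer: -906309/476 ≈ -1904.0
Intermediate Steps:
c(b, n) = 5 + n (c(b, n) = n + 5 = 5 + n)
l(p) = p*(5 + p) (l(p) = (5 + p)*p = p*(5 + p))
(12 + ((2*3)*(-5))/l(51)) - 1916 = (12 + ((2*3)*(-5))/((51*(5 + 51)))) - 1916 = (12 + (6*(-5))/((51*56))) - 1916 = (12 - 30/2856) - 1916 = (12 - 30*1/2856) - 1916 = (12 - 5/476) - 1916 = 5707/476 - 1916 = -906309/476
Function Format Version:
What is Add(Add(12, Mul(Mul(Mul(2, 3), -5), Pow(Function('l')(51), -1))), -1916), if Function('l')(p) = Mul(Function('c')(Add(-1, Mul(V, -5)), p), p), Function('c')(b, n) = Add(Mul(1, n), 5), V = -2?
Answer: Rational(-906309, 476) ≈ -1904.0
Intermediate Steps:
Function('c')(b, n) = Add(5, n) (Function('c')(b, n) = Add(n, 5) = Add(5, n))
Function('l')(p) = Mul(p, Add(5, p)) (Function('l')(p) = Mul(Add(5, p), p) = Mul(p, Add(5, p)))
Add(Add(12, Mul(Mul(Mul(2, 3), -5), Pow(Function('l')(51), -1))), -1916) = Add(Add(12, Mul(Mul(Mul(2, 3), -5), Pow(Mul(51, Add(5, 51)), -1))), -1916) = Add(Add(12, Mul(Mul(6, -5), Pow(Mul(51, 56), -1))), -1916) = Add(Add(12, Mul(-30, Pow(2856, -1))), -1916) = Add(Add(12, Mul(-30, Rational(1, 2856))), -1916) = Add(Add(12, Rational(-5, 476)), -1916) = Add(Rational(5707, 476), -1916) = Rational(-906309, 476)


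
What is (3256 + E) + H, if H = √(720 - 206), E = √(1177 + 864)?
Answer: 3256 + √514 + √2041 ≈ 3323.8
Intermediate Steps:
E = √2041 ≈ 45.177
H = √514 ≈ 22.672
(3256 + E) + H = (3256 + √2041) + √514 = 3256 + √514 + √2041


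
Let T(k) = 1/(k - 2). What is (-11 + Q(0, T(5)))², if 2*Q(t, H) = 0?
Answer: 121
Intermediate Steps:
T(k) = 1/(-2 + k)
Q(t, H) = 0 (Q(t, H) = (½)*0 = 0)
(-11 + Q(0, T(5)))² = (-11 + 0)² = (-11)² = 121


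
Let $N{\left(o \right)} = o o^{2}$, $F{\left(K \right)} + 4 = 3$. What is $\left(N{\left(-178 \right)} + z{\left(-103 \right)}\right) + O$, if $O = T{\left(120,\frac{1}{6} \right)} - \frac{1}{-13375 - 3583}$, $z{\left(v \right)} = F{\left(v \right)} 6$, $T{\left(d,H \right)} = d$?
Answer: $- \frac{95636981203}{16958} \approx -5.6396 \cdot 10^{6}$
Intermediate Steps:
$F{\left(K \right)} = -1$ ($F{\left(K \right)} = -4 + 3 = -1$)
$z{\left(v \right)} = -6$ ($z{\left(v \right)} = \left(-1\right) 6 = -6$)
$O = \frac{2034961}{16958}$ ($O = 120 - \frac{1}{-13375 - 3583} = 120 - \frac{1}{-16958} = 120 - - \frac{1}{16958} = 120 + \frac{1}{16958} = \frac{2034961}{16958} \approx 120.0$)
$N{\left(o \right)} = o^{3}$
$\left(N{\left(-178 \right)} + z{\left(-103 \right)}\right) + O = \left(\left(-178\right)^{3} - 6\right) + \frac{2034961}{16958} = \left(-5639752 - 6\right) + \frac{2034961}{16958} = -5639758 + \frac{2034961}{16958} = - \frac{95636981203}{16958}$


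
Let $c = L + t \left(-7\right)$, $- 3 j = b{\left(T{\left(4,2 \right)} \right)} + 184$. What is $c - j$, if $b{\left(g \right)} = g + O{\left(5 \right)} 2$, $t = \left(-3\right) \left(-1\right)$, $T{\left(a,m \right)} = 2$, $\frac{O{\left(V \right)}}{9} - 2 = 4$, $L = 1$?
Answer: $78$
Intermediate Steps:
$O{\left(V \right)} = 54$ ($O{\left(V \right)} = 18 + 9 \cdot 4 = 18 + 36 = 54$)
$t = 3$
$b{\left(g \right)} = 108 + g$ ($b{\left(g \right)} = g + 54 \cdot 2 = g + 108 = 108 + g$)
$j = -98$ ($j = - \frac{\left(108 + 2\right) + 184}{3} = - \frac{110 + 184}{3} = \left(- \frac{1}{3}\right) 294 = -98$)
$c = -20$ ($c = 1 + 3 \left(-7\right) = 1 - 21 = -20$)
$c - j = -20 - -98 = -20 + 98 = 78$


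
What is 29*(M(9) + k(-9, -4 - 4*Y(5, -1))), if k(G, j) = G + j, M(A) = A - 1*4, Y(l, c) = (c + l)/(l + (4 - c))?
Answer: -1392/5 ≈ -278.40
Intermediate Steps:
Y(l, c) = (c + l)/(4 + l - c)
M(A) = -4 + A (M(A) = A - 4 = -4 + A)
29*(M(9) + k(-9, -4 - 4*Y(5, -1))) = 29*((-4 + 9) + (-9 + (-4 - 4*(-1 + 5)/(4 + 5 - 1*(-1))))) = 29*(5 + (-9 + (-4 - 4*4/(4 + 5 + 1)))) = 29*(5 + (-9 + (-4 - 4*4/10))) = 29*(5 + (-9 + (-4 - 2*4/5))) = 29*(5 + (-9 + (-4 - 4*⅖))) = 29*(5 + (-9 + (-4 - 8/5))) = 29*(5 + (-9 - 28/5)) = 29*(5 - 73/5) = 29*(-48/5) = -1392/5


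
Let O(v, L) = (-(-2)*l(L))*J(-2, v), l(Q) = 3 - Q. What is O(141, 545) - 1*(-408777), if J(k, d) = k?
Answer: 410945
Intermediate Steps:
O(v, L) = -12 + 4*L (O(v, L) = -(-2)*(3 - L)*(-2) = -2*(-3 + L)*(-2) = (6 - 2*L)*(-2) = -12 + 4*L)
O(141, 545) - 1*(-408777) = (-12 + 4*545) - 1*(-408777) = (-12 + 2180) + 408777 = 2168 + 408777 = 410945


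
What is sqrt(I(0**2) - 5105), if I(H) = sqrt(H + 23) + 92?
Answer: sqrt(-5013 + sqrt(23)) ≈ 70.769*I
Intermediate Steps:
I(H) = 92 + sqrt(23 + H) (I(H) = sqrt(23 + H) + 92 = 92 + sqrt(23 + H))
sqrt(I(0**2) - 5105) = sqrt((92 + sqrt(23 + 0**2)) - 5105) = sqrt((92 + sqrt(23 + 0)) - 5105) = sqrt((92 + sqrt(23)) - 5105) = sqrt(-5013 + sqrt(23))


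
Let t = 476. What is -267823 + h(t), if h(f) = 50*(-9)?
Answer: -268273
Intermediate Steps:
h(f) = -450
-267823 + h(t) = -267823 - 450 = -268273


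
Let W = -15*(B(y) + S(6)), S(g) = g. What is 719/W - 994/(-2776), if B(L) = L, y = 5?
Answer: -915967/229020 ≈ -3.9995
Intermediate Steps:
W = -165 (W = -15*(5 + 6) = -15*11 = -165)
719/W - 994/(-2776) = 719/(-165) - 994/(-2776) = 719*(-1/165) - 994*(-1/2776) = -719/165 + 497/1388 = -915967/229020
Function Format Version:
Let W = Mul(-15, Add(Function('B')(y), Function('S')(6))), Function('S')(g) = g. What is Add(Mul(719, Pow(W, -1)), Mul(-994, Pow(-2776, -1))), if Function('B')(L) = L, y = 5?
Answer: Rational(-915967, 229020) ≈ -3.9995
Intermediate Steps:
W = -165 (W = Mul(-15, Add(5, 6)) = Mul(-15, 11) = -165)
Add(Mul(719, Pow(W, -1)), Mul(-994, Pow(-2776, -1))) = Add(Mul(719, Pow(-165, -1)), Mul(-994, Pow(-2776, -1))) = Add(Mul(719, Rational(-1, 165)), Mul(-994, Rational(-1, 2776))) = Add(Rational(-719, 165), Rational(497, 1388)) = Rational(-915967, 229020)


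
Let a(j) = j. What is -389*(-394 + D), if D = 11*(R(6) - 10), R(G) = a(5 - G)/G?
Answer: 1180615/6 ≈ 1.9677e+5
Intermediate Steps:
R(G) = (5 - G)/G
D = -671/6 (D = 11*((5 - 1*6)/6 - 10) = 11*((5 - 6)/6 - 10) = 11*((⅙)*(-1) - 10) = 11*(-⅙ - 10) = 11*(-61/6) = -671/6 ≈ -111.83)
-389*(-394 + D) = -389*(-394 - 671/6) = -389*(-3035/6) = 1180615/6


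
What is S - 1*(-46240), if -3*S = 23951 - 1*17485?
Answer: 132254/3 ≈ 44085.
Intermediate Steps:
S = -6466/3 (S = -(23951 - 1*17485)/3 = -(23951 - 17485)/3 = -⅓*6466 = -6466/3 ≈ -2155.3)
S - 1*(-46240) = -6466/3 - 1*(-46240) = -6466/3 + 46240 = 132254/3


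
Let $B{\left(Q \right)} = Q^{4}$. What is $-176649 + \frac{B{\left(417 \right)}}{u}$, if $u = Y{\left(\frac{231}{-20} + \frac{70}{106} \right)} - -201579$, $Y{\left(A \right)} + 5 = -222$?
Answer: $- \frac{5331245127}{201352} \approx -26477.0$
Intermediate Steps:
$Y{\left(A \right)} = -227$ ($Y{\left(A \right)} = -5 - 222 = -227$)
$u = 201352$ ($u = -227 - -201579 = -227 + 201579 = 201352$)
$-176649 + \frac{B{\left(417 \right)}}{u} = -176649 + \frac{417^{4}}{201352} = -176649 + 30237384321 \cdot \frac{1}{201352} = -176649 + \frac{30237384321}{201352} = - \frac{5331245127}{201352}$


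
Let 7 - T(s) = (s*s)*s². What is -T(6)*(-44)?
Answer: -56716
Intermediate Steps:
T(s) = 7 - s⁴ (T(s) = 7 - s*s*s² = 7 - s²*s² = 7 - s⁴)
-T(6)*(-44) = -(7 - 1*6⁴)*(-44) = -(7 - 1*1296)*(-44) = -(7 - 1296)*(-44) = -1*(-1289)*(-44) = 1289*(-44) = -56716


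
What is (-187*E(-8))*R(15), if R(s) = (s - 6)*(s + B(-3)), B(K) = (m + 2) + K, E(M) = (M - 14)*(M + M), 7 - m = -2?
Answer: -13625568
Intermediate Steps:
m = 9 (m = 7 - 1*(-2) = 7 + 2 = 9)
E(M) = 2*M*(-14 + M) (E(M) = (-14 + M)*(2*M) = 2*M*(-14 + M))
B(K) = 11 + K (B(K) = (9 + 2) + K = 11 + K)
R(s) = (-6 + s)*(8 + s) (R(s) = (s - 6)*(s + (11 - 3)) = (-6 + s)*(s + 8) = (-6 + s)*(8 + s))
(-187*E(-8))*R(15) = (-374*(-8)*(-14 - 8))*(-48 + 15² + 2*15) = (-374*(-8)*(-22))*(-48 + 225 + 30) = -187*352*207 = -65824*207 = -13625568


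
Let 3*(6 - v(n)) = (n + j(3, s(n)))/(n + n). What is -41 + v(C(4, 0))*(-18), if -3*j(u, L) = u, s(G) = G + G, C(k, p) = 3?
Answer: -147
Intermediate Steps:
s(G) = 2*G
j(u, L) = -u/3
v(n) = 6 - (-1 + n)/(6*n) (v(n) = 6 - (n - ⅓*3)/(3*(n + n)) = 6 - (n - 1)/(3*(2*n)) = 6 - (-1 + n)*1/(2*n)/3 = 6 - (-1 + n)/(6*n))
-41 + v(C(4, 0))*(-18) = -41 + ((⅙)*(1 + 35*3)/3)*(-18) = -41 + ((⅙)*(⅓)*(1 + 105))*(-18) = -41 + ((⅙)*(⅓)*106)*(-18) = -41 + (53/9)*(-18) = -41 - 106 = -147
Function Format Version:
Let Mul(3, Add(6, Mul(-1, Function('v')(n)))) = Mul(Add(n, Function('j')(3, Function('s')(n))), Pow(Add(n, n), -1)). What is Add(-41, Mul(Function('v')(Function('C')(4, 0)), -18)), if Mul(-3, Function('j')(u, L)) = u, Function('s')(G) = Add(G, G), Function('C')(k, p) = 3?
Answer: -147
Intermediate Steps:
Function('s')(G) = Mul(2, G)
Function('j')(u, L) = Mul(Rational(-1, 3), u)
Function('v')(n) = Add(6, Mul(Rational(-1, 6), Pow(n, -1), Add(-1, n))) (Function('v')(n) = Add(6, Mul(Rational(-1, 3), Mul(Add(n, Mul(Rational(-1, 3), 3)), Pow(Add(n, n), -1)))) = Add(6, Mul(Rational(-1, 3), Mul(Add(n, -1), Pow(Mul(2, n), -1)))) = Add(6, Mul(Rational(-1, 3), Mul(Add(-1, n), Mul(Rational(1, 2), Pow(n, -1))))) = Add(6, Mul(Rational(-1, 3), Mul(Rational(1, 2), Pow(n, -1), Add(-1, n)))) = Add(6, Mul(Rational(-1, 6), Pow(n, -1), Add(-1, n))))
Add(-41, Mul(Function('v')(Function('C')(4, 0)), -18)) = Add(-41, Mul(Mul(Rational(1, 6), Pow(3, -1), Add(1, Mul(35, 3))), -18)) = Add(-41, Mul(Mul(Rational(1, 6), Rational(1, 3), Add(1, 105)), -18)) = Add(-41, Mul(Mul(Rational(1, 6), Rational(1, 3), 106), -18)) = Add(-41, Mul(Rational(53, 9), -18)) = Add(-41, -106) = -147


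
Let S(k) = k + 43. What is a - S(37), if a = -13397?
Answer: -13477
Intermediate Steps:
S(k) = 43 + k
a - S(37) = -13397 - (43 + 37) = -13397 - 1*80 = -13397 - 80 = -13477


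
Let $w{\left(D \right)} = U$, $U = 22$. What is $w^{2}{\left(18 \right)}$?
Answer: $484$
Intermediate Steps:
$w{\left(D \right)} = 22$
$w^{2}{\left(18 \right)} = 22^{2} = 484$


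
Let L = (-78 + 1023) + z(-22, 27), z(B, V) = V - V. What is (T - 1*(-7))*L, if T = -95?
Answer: -83160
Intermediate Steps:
z(B, V) = 0
L = 945 (L = (-78 + 1023) + 0 = 945 + 0 = 945)
(T - 1*(-7))*L = (-95 - 1*(-7))*945 = (-95 + 7)*945 = -88*945 = -83160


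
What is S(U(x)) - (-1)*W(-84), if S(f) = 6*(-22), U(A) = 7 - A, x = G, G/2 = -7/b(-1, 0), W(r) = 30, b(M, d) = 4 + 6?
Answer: -102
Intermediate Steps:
b(M, d) = 10
G = -7/5 (G = 2*(-7/10) = -7/5 ≈ -1.4000)
x = -7/5 ≈ -1.4000
S(f) = -132
S(U(x)) - (-1)*W(-84) = -132 - (-1)*30 = -132 - 1*(-30) = -132 + 30 = -102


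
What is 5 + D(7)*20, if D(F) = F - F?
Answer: 5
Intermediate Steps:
D(F) = 0
5 + D(7)*20 = 5 + 0*20 = 5 + 0 = 5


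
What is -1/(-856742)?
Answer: 1/856742 ≈ 1.1672e-6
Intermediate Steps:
-1/(-856742) = -1*(-1/856742) = 1/856742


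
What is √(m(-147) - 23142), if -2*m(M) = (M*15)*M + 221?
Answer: 2*I*√46330 ≈ 430.49*I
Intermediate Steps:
m(M) = -221/2 - 15*M²/2 (m(M) = -((M*15)*M + 221)/2 = -((15*M)*M + 221)/2 = -(15*M² + 221)/2 = -(221 + 15*M²)/2 = -221/2 - 15*M²/2)
√(m(-147) - 23142) = √((-221/2 - 15/2*(-147)²) - 23142) = √((-221/2 - 15/2*21609) - 23142) = √((-221/2 - 324135/2) - 23142) = √(-162178 - 23142) = √(-185320) = 2*I*√46330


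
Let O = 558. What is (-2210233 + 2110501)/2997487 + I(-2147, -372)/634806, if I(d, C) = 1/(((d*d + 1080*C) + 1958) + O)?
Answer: -266560195405599593/8011578234214990530 ≈ -0.033272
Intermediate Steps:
I(d, C) = 1/(2516 + d² + 1080*C) (I(d, C) = 1/(((d*d + 1080*C) + 1958) + 558) = 1/(((d² + 1080*C) + 1958) + 558) = 1/((1958 + d² + 1080*C) + 558) = 1/(2516 + d² + 1080*C))
(-2210233 + 2110501)/2997487 + I(-2147, -372)/634806 = (-2210233 + 2110501)/2997487 + 1/((2516 + (-2147)² + 1080*(-372))*634806) = -99732*1/2997487 + (1/634806)/(2516 + 4609609 - 401760) = -99732/2997487 + (1/634806)/4210365 = -99732/2997487 + (1/4210365)*(1/634806) = -99732/2997487 + 1/2672764964190 = -266560195405599593/8011578234214990530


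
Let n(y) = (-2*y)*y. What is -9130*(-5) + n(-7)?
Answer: 45552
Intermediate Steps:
n(y) = -2*y²
-9130*(-5) + n(-7) = -9130*(-5) - 2*(-7)² = 45650 - 2*49 = 45650 - 98 = 45552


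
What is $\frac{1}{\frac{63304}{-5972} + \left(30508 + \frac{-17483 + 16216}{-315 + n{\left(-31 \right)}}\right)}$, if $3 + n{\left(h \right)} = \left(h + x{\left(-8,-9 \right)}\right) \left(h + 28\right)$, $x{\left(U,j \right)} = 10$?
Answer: $\frac{380715}{11612709221} \approx 3.2784 \cdot 10^{-5}$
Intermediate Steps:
$n{\left(h \right)} = -3 + \left(10 + h\right) \left(28 + h\right)$ ($n{\left(h \right)} = -3 + \left(h + 10\right) \left(h + 28\right) = -3 + \left(10 + h\right) \left(28 + h\right)$)
$\frac{1}{\frac{63304}{-5972} + \left(30508 + \frac{-17483 + 16216}{-315 + n{\left(-31 \right)}}\right)} = \frac{1}{\frac{63304}{-5972} + \left(30508 + \frac{-17483 + 16216}{-315 + \left(277 + \left(-31\right)^{2} + 38 \left(-31\right)\right)}\right)} = \frac{1}{63304 \left(- \frac{1}{5972}\right) + \left(30508 - \frac{1267}{-315 + \left(277 + 961 - 1178\right)}\right)} = \frac{1}{- \frac{15826}{1493} + \left(30508 - \frac{1267}{-315 + 60}\right)} = \frac{1}{- \frac{15826}{1493} + \left(30508 - \frac{1267}{-255}\right)} = \frac{1}{- \frac{15826}{1493} + \left(30508 - - \frac{1267}{255}\right)} = \frac{1}{- \frac{15826}{1493} + \left(30508 + \frac{1267}{255}\right)} = \frac{1}{- \frac{15826}{1493} + \frac{7780807}{255}} = \frac{1}{\frac{11612709221}{380715}} = \frac{380715}{11612709221}$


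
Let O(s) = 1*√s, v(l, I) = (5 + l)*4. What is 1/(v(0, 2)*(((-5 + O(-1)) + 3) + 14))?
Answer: 3/725 - I/2900 ≈ 0.0041379 - 0.00034483*I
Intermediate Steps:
v(l, I) = 20 + 4*l
O(s) = √s
1/(v(0, 2)*(((-5 + O(-1)) + 3) + 14)) = 1/((20 + 4*0)*(((-5 + √(-1)) + 3) + 14)) = 1/((20 + 0)*(((-5 + I) + 3) + 14)) = 1/(20*((-2 + I) + 14)) = 1/(20*(12 + I)) = 1/(240 + 20*I) = (240 - 20*I)/58000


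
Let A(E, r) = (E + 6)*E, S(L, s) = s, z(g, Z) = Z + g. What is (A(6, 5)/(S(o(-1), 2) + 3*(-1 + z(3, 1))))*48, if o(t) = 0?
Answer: 3456/11 ≈ 314.18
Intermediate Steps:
A(E, r) = E*(6 + E) (A(E, r) = (6 + E)*E = E*(6 + E))
(A(6, 5)/(S(o(-1), 2) + 3*(-1 + z(3, 1))))*48 = ((6*(6 + 6))/(2 + 3*(-1 + (1 + 3))))*48 = ((6*12)/(2 + 3*(-1 + 4)))*48 = (72/(2 + 3*3))*48 = (72/(2 + 9))*48 = (72/11)*48 = 3456/11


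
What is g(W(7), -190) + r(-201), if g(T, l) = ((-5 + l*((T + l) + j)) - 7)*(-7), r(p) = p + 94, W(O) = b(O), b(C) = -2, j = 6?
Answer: -247403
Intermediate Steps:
W(O) = -2
r(p) = 94 + p
g(T, l) = 84 - 7*l*(6 + T + l) (g(T, l) = ((-5 + l*((T + l) + 6)) - 7)*(-7) = ((-5 + l*(6 + T + l)) - 7)*(-7) = (-12 + l*(6 + T + l))*(-7) = 84 - 7*l*(6 + T + l))
g(W(7), -190) + r(-201) = (84 - 42*(-190) - 7*(-190)² - 7*(-2)*(-190)) + (94 - 201) = (84 + 7980 - 7*36100 - 2660) - 107 = (84 + 7980 - 252700 - 2660) - 107 = -247296 - 107 = -247403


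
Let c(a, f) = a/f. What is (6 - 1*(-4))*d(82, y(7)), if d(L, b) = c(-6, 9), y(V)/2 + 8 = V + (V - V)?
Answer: -20/3 ≈ -6.6667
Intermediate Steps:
y(V) = -16 + 2*V (y(V) = -16 + 2*(V + (V - V)) = -16 + 2*(V + 0) = -16 + 2*V)
d(L, b) = -2/3 (d(L, b) = -6/9 = -6*1/9 = -2/3)
(6 - 1*(-4))*d(82, y(7)) = (6 - 1*(-4))*(-2/3) = (6 + 4)*(-2/3) = 10*(-2/3) = -20/3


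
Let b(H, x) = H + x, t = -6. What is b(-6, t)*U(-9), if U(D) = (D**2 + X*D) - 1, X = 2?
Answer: -744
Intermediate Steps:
U(D) = -1 + D**2 + 2*D (U(D) = (D**2 + 2*D) - 1 = -1 + D**2 + 2*D)
b(-6, t)*U(-9) = (-6 - 6)*(-1 + (-9)**2 + 2*(-9)) = -12*(-1 + 81 - 18) = -12*62 = -744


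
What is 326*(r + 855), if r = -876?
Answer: -6846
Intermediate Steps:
326*(r + 855) = 326*(-876 + 855) = 326*(-21) = -6846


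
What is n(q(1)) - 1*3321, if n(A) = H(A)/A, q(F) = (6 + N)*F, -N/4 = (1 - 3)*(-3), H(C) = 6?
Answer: -9964/3 ≈ -3321.3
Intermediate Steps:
N = -24 (N = -4*(1 - 3)*(-3) = -(-8)*(-3) = -4*6 = -24)
q(F) = -18*F (q(F) = (6 - 24)*F = -18*F)
n(A) = 6/A
n(q(1)) - 1*3321 = 6/((-18*1)) - 1*3321 = 6/(-18) - 3321 = 6*(-1/18) - 3321 = -1/3 - 3321 = -9964/3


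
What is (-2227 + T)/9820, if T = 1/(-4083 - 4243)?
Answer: -18542003/81761320 ≈ -0.22678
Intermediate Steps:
T = -1/8326 (T = 1/(-8326) = -1/8326 ≈ -0.00012011)
(-2227 + T)/9820 = (-2227 - 1/8326)/9820 = -18542003/8326*1/9820 = -18542003/81761320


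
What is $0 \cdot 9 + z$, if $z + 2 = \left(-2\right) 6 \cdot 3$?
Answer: $-38$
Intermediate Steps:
$z = -38$ ($z = -2 + \left(-2\right) 6 \cdot 3 = -2 - 36 = -38$)
$0 \cdot 9 + z = 0 \cdot 9 - 38 = 0 - 38 = -38$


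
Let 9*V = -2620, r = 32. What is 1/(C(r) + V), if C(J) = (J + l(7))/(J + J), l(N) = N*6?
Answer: -288/83507 ≈ -0.0034488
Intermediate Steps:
V = -2620/9 (V = (1/9)*(-2620) = -2620/9 ≈ -291.11)
l(N) = 6*N
C(J) = (42 + J)/(2*J) (C(J) = (J + 6*7)/(J + J) = (J + 42)/((2*J)) = (42 + J)*(1/(2*J)) = (42 + J)/(2*J))
1/(C(r) + V) = 1/((1/2)*(42 + 32)/32 - 2620/9) = 1/((1/2)*(1/32)*74 - 2620/9) = 1/(37/32 - 2620/9) = 1/(-83507/288) = -288/83507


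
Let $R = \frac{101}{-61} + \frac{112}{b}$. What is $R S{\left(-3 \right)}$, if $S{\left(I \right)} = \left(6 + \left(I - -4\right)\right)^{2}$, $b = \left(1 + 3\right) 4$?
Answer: $\frac{15974}{61} \approx 261.87$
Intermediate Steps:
$b = 16$ ($b = 4 \cdot 4 = 16$)
$R = \frac{326}{61}$ ($R = \frac{101}{-61} + \frac{112}{16} = 101 \left(- \frac{1}{61}\right) + 112 \cdot \frac{1}{16} = - \frac{101}{61} + 7 = \frac{326}{61} \approx 5.3443$)
$S{\left(I \right)} = \left(10 + I\right)^{2}$ ($S{\left(I \right)} = \left(6 + \left(I + 4\right)\right)^{2} = \left(6 + \left(4 + I\right)\right)^{2} = \left(10 + I\right)^{2}$)
$R S{\left(-3 \right)} = \frac{326 \left(10 - 3\right)^{2}}{61} = \frac{326 \cdot 7^{2}}{61} = \frac{326}{61} \cdot 49 = \frac{15974}{61}$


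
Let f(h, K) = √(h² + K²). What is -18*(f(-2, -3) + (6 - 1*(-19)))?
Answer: -450 - 18*√13 ≈ -514.90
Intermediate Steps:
f(h, K) = √(K² + h²)
-18*(f(-2, -3) + (6 - 1*(-19))) = -18*(√((-3)² + (-2)²) + (6 - 1*(-19))) = -18*(√(9 + 4) + (6 + 19)) = -18*(√13 + 25) = -18*(25 + √13) = -450 - 18*√13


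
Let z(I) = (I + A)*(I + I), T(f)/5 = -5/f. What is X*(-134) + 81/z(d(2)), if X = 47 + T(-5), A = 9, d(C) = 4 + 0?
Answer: -724591/104 ≈ -6967.2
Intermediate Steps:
T(f) = -25/f (T(f) = 5*(-5/f) = -25/f)
d(C) = 4
z(I) = 2*I*(9 + I) (z(I) = (I + 9)*(I + I) = (9 + I)*(2*I) = 2*I*(9 + I))
X = 52 (X = 47 - 25/(-5) = 47 - 25*(-1/5) = 47 + 5 = 52)
X*(-134) + 81/z(d(2)) = 52*(-134) + 81/((2*4*(9 + 4))) = -6968 + 81/((2*4*13)) = -6968 + 81/104 = -724591/104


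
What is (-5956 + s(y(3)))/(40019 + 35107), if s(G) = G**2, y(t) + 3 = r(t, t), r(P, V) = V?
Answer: -2978/37563 ≈ -0.079280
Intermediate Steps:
y(t) = -3 + t
(-5956 + s(y(3)))/(40019 + 35107) = (-5956 + (-3 + 3)**2)/(40019 + 35107) = (-5956 + 0**2)/75126 = (-5956 + 0)*(1/75126) = -5956*1/75126 = -2978/37563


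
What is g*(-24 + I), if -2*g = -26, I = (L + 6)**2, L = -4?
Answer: -260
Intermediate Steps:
I = 4 (I = (-4 + 6)**2 = 2**2 = 4)
g = 13 (g = -1/2*(-26) = 13)
g*(-24 + I) = 13*(-24 + 4) = 13*(-20) = -260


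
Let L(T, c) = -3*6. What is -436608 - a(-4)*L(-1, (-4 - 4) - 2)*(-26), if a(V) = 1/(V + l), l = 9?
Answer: -2183508/5 ≈ -4.3670e+5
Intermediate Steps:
a(V) = 1/(9 + V) (a(V) = 1/(V + 9) = 1/(9 + V))
L(T, c) = -18
-436608 - a(-4)*L(-1, (-4 - 4) - 2)*(-26) = -436608 - -18/(9 - 4)*(-26) = -436608 - -18/5*(-26) = -436608 - (⅕)*(-18)*(-26) = -436608 - (-18)*(-26)/5 = -436608 - 1*468/5 = -436608 - 468/5 = -2183508/5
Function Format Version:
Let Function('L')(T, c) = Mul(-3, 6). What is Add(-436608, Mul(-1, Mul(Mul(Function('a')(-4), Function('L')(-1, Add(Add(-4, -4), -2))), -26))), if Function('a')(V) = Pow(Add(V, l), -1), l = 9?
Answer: Rational(-2183508, 5) ≈ -4.3670e+5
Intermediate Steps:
Function('a')(V) = Pow(Add(9, V), -1) (Function('a')(V) = Pow(Add(V, 9), -1) = Pow(Add(9, V), -1))
Function('L')(T, c) = -18
Add(-436608, Mul(-1, Mul(Mul(Function('a')(-4), Function('L')(-1, Add(Add(-4, -4), -2))), -26))) = Add(-436608, Mul(-1, Mul(Mul(Pow(Add(9, -4), -1), -18), -26))) = Add(-436608, Mul(-1, Mul(Mul(Pow(5, -1), -18), -26))) = Add(-436608, Mul(-1, Mul(Mul(Rational(1, 5), -18), -26))) = Add(-436608, Mul(-1, Mul(Rational(-18, 5), -26))) = Add(-436608, Mul(-1, Rational(468, 5))) = Add(-436608, Rational(-468, 5)) = Rational(-2183508, 5)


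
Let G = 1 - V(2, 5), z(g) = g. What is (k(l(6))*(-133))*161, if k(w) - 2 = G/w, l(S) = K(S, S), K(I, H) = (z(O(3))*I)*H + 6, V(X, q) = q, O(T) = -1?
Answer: -685216/15 ≈ -45681.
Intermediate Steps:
K(I, H) = 6 - H*I (K(I, H) = (-I)*H + 6 = -H*I + 6 = 6 - H*I)
G = -4 (G = 1 - 1*5 = 1 - 5 = -4)
l(S) = 6 - S² (l(S) = 6 - S*S = 6 - S²)
k(w) = 2 - 4/w
(k(l(6))*(-133))*161 = ((2 - 4/(6 - 1*6²))*(-133))*161 = ((2 - 4/(6 - 1*36))*(-133))*161 = ((2 - 4/(6 - 36))*(-133))*161 = ((2 - 4/(-30))*(-133))*161 = ((2 - 4*(-1/30))*(-133))*161 = ((2 + 2/15)*(-133))*161 = ((32/15)*(-133))*161 = -4256/15*161 = -685216/15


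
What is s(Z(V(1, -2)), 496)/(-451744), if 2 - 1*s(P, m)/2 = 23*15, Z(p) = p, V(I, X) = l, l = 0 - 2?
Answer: 343/225872 ≈ 0.0015186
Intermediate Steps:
l = -2
V(I, X) = -2
s(P, m) = -686 (s(P, m) = 4 - 46*15 = 4 - 2*345 = 4 - 690 = -686)
s(Z(V(1, -2)), 496)/(-451744) = -686/(-451744) = -686*(-1/451744) = 343/225872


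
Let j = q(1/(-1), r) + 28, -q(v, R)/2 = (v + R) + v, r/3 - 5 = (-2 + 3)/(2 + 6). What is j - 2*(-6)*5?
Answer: 245/4 ≈ 61.250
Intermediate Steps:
r = 123/8 (r = 15 + 3*((-2 + 3)/(2 + 6)) = 15 + 3*(1/8) = 15 + 3*(1*(⅛)) = 15 + 3*(⅛) = 15 + 3/8 = 123/8 ≈ 15.375)
q(v, R) = -4*v - 2*R (q(v, R) = -2*((v + R) + v) = -2*((R + v) + v) = -2*(R + 2*v) = -4*v - 2*R)
j = 5/4 (j = (-4/(-1) - 2*123/8) + 28 = (-4*(-1) - 123/4) + 28 = (4 - 123/4) + 28 = -107/4 + 28 = 5/4 ≈ 1.2500)
j - 2*(-6)*5 = 5/4 - 2*(-6)*5 = 5/4 - (-12)*5 = 5/4 - 1*(-60) = 5/4 + 60 = 245/4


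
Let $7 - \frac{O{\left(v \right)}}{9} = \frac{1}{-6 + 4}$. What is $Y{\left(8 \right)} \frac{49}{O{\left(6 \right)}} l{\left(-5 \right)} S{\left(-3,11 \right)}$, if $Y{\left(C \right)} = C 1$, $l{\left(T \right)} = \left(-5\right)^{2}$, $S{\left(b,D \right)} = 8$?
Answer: $\frac{31360}{27} \approx 1161.5$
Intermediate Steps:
$l{\left(T \right)} = 25$
$O{\left(v \right)} = \frac{135}{2}$ ($O{\left(v \right)} = 63 - \frac{9}{-6 + 4} = 63 - \frac{9}{-2} = 63 - - \frac{9}{2} = 63 + \frac{9}{2} = \frac{135}{2}$)
$Y{\left(C \right)} = C$
$Y{\left(8 \right)} \frac{49}{O{\left(6 \right)}} l{\left(-5 \right)} S{\left(-3,11 \right)} = 8 \frac{49}{\frac{135}{2}} \cdot 25 \cdot 8 = 8 \cdot 49 \cdot \frac{2}{135} \cdot 25 \cdot 8 = 8 \cdot \frac{98}{135} \cdot 25 \cdot 8 = 8 \cdot \frac{490}{27} \cdot 8 = \frac{3920}{27} \cdot 8 = \frac{31360}{27}$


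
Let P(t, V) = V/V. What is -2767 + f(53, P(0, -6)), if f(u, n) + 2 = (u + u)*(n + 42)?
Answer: 1789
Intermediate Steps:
P(t, V) = 1
f(u, n) = -2 + 2*u*(42 + n) (f(u, n) = -2 + (u + u)*(n + 42) = -2 + (2*u)*(42 + n) = -2 + 2*u*(42 + n))
-2767 + f(53, P(0, -6)) = -2767 + (-2 + 84*53 + 2*1*53) = -2767 + (-2 + 4452 + 106) = -2767 + 4556 = 1789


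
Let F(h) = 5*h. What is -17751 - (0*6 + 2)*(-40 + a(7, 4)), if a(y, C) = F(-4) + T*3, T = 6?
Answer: -17667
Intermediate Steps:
a(y, C) = -2 (a(y, C) = 5*(-4) + 6*3 = -20 + 18 = -2)
-17751 - (0*6 + 2)*(-40 + a(7, 4)) = -17751 - (0*6 + 2)*(-40 - 2) = -17751 - (0 + 2)*(-42) = -17751 - 2*(-42) = -17751 - 1*(-84) = -17751 + 84 = -17667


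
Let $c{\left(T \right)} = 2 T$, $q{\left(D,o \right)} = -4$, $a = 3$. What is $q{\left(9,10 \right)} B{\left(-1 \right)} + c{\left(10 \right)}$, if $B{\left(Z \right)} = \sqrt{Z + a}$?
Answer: $20 - 4 \sqrt{2} \approx 14.343$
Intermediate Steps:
$B{\left(Z \right)} = \sqrt{3 + Z}$ ($B{\left(Z \right)} = \sqrt{Z + 3} = \sqrt{3 + Z}$)
$q{\left(9,10 \right)} B{\left(-1 \right)} + c{\left(10 \right)} = - 4 \sqrt{3 - 1} + 2 \cdot 10 = - 4 \sqrt{2} + 20 = 20 - 4 \sqrt{2}$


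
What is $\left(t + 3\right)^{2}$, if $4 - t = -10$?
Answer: $289$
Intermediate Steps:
$t = 14$ ($t = 4 - -10 = 4 + 10 = 14$)
$\left(t + 3\right)^{2} = \left(14 + 3\right)^{2} = 17^{2} = 289$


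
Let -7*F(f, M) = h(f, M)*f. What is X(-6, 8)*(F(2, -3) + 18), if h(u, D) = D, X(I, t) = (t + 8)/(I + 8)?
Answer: 1056/7 ≈ 150.86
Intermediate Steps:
X(I, t) = (8 + t)/(8 + I)
F(f, M) = -M*f/7
X(-6, 8)*(F(2, -3) + 18) = ((8 + 8)/(8 - 6))*(-⅐*(-3)*2 + 18) = (16/2)*(6/7 + 18) = ((½)*16)*(132/7) = 8*(132/7) = 1056/7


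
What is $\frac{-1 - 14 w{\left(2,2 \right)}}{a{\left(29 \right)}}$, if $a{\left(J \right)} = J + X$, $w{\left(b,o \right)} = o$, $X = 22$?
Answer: $- \frac{29}{51} \approx -0.56863$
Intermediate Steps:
$a{\left(J \right)} = 22 + J$ ($a{\left(J \right)} = J + 22 = 22 + J$)
$\frac{-1 - 14 w{\left(2,2 \right)}}{a{\left(29 \right)}} = \frac{-1 - 28}{22 + 29} = \frac{-1 - 28}{51} = \left(-29\right) \frac{1}{51} = - \frac{29}{51}$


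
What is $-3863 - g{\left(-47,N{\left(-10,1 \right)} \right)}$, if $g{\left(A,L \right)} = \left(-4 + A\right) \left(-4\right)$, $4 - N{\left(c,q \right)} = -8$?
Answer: $-4067$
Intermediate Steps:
$N{\left(c,q \right)} = 12$ ($N{\left(c,q \right)} = 4 - -8 = 4 + 8 = 12$)
$g{\left(A,L \right)} = 16 - 4 A$
$-3863 - g{\left(-47,N{\left(-10,1 \right)} \right)} = -3863 - \left(16 - -188\right) = -3863 - \left(16 + 188\right) = -3863 - 204 = -4067$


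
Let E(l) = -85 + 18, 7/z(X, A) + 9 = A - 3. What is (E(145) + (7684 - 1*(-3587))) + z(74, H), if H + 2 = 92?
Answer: 873919/78 ≈ 11204.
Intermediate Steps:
H = 90 (H = -2 + 92 = 90)
z(X, A) = 7/(-12 + A) (z(X, A) = 7/(-9 + (A - 3)) = 7/(-9 + (-3 + A)) = 7/(-12 + A))
E(l) = -67
(E(145) + (7684 - 1*(-3587))) + z(74, H) = (-67 + (7684 - 1*(-3587))) + 7/(-12 + 90) = (-67 + (7684 + 3587)) + 7/78 = (-67 + 11271) + 7*(1/78) = 11204 + 7/78 = 873919/78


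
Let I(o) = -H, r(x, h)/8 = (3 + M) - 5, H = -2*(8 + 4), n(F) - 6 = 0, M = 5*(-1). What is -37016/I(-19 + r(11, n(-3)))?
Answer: -4627/3 ≈ -1542.3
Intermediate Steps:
M = -5
n(F) = 6 (n(F) = 6 + 0 = 6)
H = -24 (H = -2*12 = -24)
r(x, h) = -56 (r(x, h) = 8*((3 - 5) - 5) = 8*(-2 - 5) = 8*(-7) = -56)
I(o) = 24 (I(o) = -1*(-24) = 24)
-37016/I(-19 + r(11, n(-3))) = -37016/24 = -37016*1/24 = -4627/3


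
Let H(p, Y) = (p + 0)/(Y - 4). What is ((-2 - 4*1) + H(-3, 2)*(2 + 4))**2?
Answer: 9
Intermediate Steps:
H(p, Y) = p/(-4 + Y)
((-2 - 4*1) + H(-3, 2)*(2 + 4))**2 = ((-2 - 4*1) + (-3/(-4 + 2))*(2 + 4))**2 = ((-2 - 4) - 3/(-2)*6)**2 = (-6 - 3*(-1/2)*6)**2 = (-6 + (3/2)*6)**2 = (-6 + 9)**2 = 3**2 = 9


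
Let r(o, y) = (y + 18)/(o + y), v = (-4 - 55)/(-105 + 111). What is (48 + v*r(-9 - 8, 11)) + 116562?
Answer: 4199671/36 ≈ 1.1666e+5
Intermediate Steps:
v = -59/6 ≈ -9.8333
r(o, y) = (18 + y)/(o + y)
(48 + v*r(-9 - 8, 11)) + 116562 = (48 - 59*(18 + 11)/(6*((-9 - 8) + 11))) + 116562 = (48 - 59*29/(6*(-17 + 11))) + 116562 = (48 - 59*29/(6*(-6))) + 116562 = (48 - (-59)*29/36) + 116562 = (48 - 59/6*(-29/6)) + 116562 = (48 + 1711/36) + 116562 = 3439/36 + 116562 = 4199671/36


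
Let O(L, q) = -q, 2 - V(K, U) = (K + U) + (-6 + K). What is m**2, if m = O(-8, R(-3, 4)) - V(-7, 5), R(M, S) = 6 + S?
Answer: 729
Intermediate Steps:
V(K, U) = 8 - U - 2*K (V(K, U) = 2 - ((K + U) + (-6 + K)) = 2 - (-6 + U + 2*K) = 2 + (6 - U - 2*K) = 8 - U - 2*K)
m = -27 (m = -(6 + 4) - (8 - 1*5 - 2*(-7)) = -1*10 - (8 - 5 + 14) = -10 - 1*17 = -10 - 17 = -27)
m**2 = (-27)**2 = 729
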